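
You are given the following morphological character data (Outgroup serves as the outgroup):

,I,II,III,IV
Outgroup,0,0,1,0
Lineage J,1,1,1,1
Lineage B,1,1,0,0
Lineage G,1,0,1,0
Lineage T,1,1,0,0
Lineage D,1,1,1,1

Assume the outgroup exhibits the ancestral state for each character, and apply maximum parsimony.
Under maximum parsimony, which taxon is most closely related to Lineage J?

Lineage D

Character polarity is set by the outgroup: the derived state is whichever differs from the outgroup's state, so for III the derived state is '0', and for the remaining characters it is '1'.
All ingroup taxa share the derived state '1' for I; it defines the ingroup but does not resolve relationships within it.
II (derived state '1') is shared by Lineage B, Lineage D, Lineage J, and Lineage T — a synapomorphy uniting that clade.
Only Lineage B and Lineage T show the derived state '0' for III, supporting them as a clade.
Only Lineage D and Lineage J show the derived state '1' for IV, supporting them as a clade.
Most parsimonious ingroup topology: (((Lineage J,Lineage D),(Lineage B,Lineage T)),Lineage G).
Lineage J and Lineage D form a cherry on this tree, so they are sister taxa.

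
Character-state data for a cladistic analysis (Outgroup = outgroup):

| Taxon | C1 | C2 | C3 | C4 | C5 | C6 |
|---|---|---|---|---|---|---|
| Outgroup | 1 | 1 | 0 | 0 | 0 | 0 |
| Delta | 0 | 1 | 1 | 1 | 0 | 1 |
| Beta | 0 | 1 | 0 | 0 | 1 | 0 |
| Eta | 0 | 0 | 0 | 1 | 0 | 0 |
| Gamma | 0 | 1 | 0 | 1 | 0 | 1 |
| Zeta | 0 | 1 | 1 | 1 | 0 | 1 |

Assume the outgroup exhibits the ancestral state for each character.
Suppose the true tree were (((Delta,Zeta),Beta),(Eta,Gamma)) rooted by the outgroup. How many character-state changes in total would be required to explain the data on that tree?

8

Map each character onto (((Delta,Zeta),Beta),(Eta,Gamma)) (rooted by Outgroup) and count the minimum state changes it requires (Fitch parsimony):
C1: 1; C2: 1; C3: 1; C4: 2; C5: 1; C6: 2.
Total tree length = 8.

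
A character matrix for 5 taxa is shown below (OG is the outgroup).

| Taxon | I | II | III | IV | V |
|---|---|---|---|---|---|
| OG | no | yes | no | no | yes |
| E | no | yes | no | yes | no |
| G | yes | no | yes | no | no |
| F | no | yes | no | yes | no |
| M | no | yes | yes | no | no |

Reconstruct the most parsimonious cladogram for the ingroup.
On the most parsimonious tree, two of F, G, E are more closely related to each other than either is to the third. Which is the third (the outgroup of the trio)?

G

Character polarity is set by the outgroup: the derived state is whichever differs from the outgroup's state, so for II, V the derived state is 'no', and for the remaining characters it is 'yes'.
I: derived state 'yes' in G only — an autapomorphy, so it tells us nothing about relationships among taxa.
II: derived state 'no' in G only — an autapomorphy, so it tells us nothing about relationships among taxa.
III: derived state 'yes' in G and M only — synapomorphy for {G, M}.
IV (derived state 'yes') is shared by E and F — a synapomorphy uniting that clade.
V (derived state 'no') is shared by all ingroup taxa — unites the whole ingroup.
Most parsimonious ingroup topology: ((E,F),(G,M)).
E and F share a more recent common ancestor with each other than either does with G, so G is the least closely related of the three.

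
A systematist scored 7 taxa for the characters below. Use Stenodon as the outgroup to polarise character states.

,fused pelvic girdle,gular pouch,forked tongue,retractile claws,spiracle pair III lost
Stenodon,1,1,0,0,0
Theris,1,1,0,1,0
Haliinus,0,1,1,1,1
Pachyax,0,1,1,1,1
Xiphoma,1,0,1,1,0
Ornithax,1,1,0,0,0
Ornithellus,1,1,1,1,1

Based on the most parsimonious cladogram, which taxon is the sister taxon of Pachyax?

Character polarity is set by the outgroup: the derived state is whichever differs from the outgroup's state, so for fused pelvic girdle, gular pouch the derived state is '0', and for the remaining characters it is '1'.
Only Haliinus and Pachyax show the derived state '0' for fused pelvic girdle, supporting them as a clade.
gular pouch (derived state '0') is unique to Xiphoma (autapomorphy; uninformative for grouping).
Only Haliinus, Ornithellus, Pachyax, and Xiphoma show the derived state '1' for forked tongue, supporting them as a clade.
retractile claws (derived state '1') is shared by Haliinus, Ornithellus, Pachyax, Theris, and Xiphoma — a synapomorphy uniting that clade.
spiracle pair III lost (derived state '1') is shared by Haliinus, Ornithellus, and Pachyax — a synapomorphy uniting that clade.
Most parsimonious ingroup topology: ((Theris,(((Haliinus,Pachyax),Ornithellus),Xiphoma)),Ornithax).
Pachyax and Haliinus form a cherry on this tree, so they are sister taxa.

Haliinus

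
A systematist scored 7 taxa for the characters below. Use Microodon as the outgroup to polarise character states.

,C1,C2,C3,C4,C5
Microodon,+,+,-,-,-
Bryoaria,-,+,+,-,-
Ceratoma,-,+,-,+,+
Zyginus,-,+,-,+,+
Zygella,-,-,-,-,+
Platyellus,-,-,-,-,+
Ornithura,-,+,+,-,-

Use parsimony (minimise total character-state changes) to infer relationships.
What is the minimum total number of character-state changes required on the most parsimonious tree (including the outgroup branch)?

5

Character polarity is set by the outgroup: the derived state is whichever differs from the outgroup's state, so for C1, C2 the derived state is '-', and for the remaining characters it is '+'.
All ingroup taxa share the derived state '-' for C1; it defines the ingroup but does not resolve relationships within it.
C2 (derived state '-') is shared by Platyellus and Zygella — a synapomorphy uniting that clade.
C3 (derived state '+') is shared by Bryoaria and Ornithura — a synapomorphy uniting that clade.
C4: derived state '+' in Ceratoma and Zyginus only — synapomorphy for {Ceratoma, Zyginus}.
C5: derived state '+' in Ceratoma, Platyellus, Zygella, and Zyginus only — synapomorphy for {Ceratoma, Platyellus, Zygella, Zyginus}.
Most parsimonious ingroup topology: ((Bryoaria,Ornithura),((Ceratoma,Zyginus),(Zygella,Platyellus))).
Changes per character on this tree: C1: 1; C2: 1; C3: 1; C4: 1; C5: 1.
Total = 5.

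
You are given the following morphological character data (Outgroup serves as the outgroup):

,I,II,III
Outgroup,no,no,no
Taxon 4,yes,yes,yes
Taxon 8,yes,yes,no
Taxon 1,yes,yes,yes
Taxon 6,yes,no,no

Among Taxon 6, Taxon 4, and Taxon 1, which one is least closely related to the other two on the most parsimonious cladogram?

Taxon 6

The outgroup has state 'no' for every character, so 'yes' is the derived state throughout.
All ingroup taxa share the derived state 'yes' for I; it defines the ingroup but does not resolve relationships within it.
II (derived state 'yes') is shared by Taxon 1, Taxon 4, and Taxon 8 — a synapomorphy uniting that clade.
Only Taxon 1 and Taxon 4 show the derived state 'yes' for III, supporting them as a clade.
Most parsimonious ingroup topology: ((Taxon 8,(Taxon 4,Taxon 1)),Taxon 6).
Taxon 4 and Taxon 1 share a more recent common ancestor with each other than either does with Taxon 6, so Taxon 6 is the least closely related of the three.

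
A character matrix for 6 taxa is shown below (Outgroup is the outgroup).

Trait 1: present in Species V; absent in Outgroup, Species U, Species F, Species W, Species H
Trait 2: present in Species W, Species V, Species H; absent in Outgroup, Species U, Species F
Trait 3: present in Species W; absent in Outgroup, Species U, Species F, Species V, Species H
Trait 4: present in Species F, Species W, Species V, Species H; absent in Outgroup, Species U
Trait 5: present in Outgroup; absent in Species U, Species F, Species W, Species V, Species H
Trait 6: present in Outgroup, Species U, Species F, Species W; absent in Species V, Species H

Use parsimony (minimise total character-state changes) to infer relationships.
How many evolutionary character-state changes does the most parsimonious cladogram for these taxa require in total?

6

Character polarity is set by the outgroup: the derived state is whichever differs from the outgroup's state, so for Trait 5, Trait 6 the derived state is 'absent', and for the remaining characters it is 'present'.
Trait 1 (derived state 'present') is unique to Species V (autapomorphy; uninformative for grouping).
Only Species H, Species V, and Species W show the derived state 'present' for Trait 2, supporting them as a clade.
Trait 3 (derived state 'present') is unique to Species W (autapomorphy; uninformative for grouping).
Only Species F, Species H, Species V, and Species W show the derived state 'present' for Trait 4, supporting them as a clade.
Trait 5 (derived state 'absent') is shared by all ingroup taxa — unites the whole ingroup.
Trait 6 (derived state 'absent') is shared by Species H and Species V — a synapomorphy uniting that clade.
Most parsimonious ingroup topology: (Species U,(Species F,(Species W,(Species V,Species H)))).
Changes per character on this tree: Trait 1: 1; Trait 2: 1; Trait 3: 1; Trait 4: 1; Trait 5: 1; Trait 6: 1.
Total = 6.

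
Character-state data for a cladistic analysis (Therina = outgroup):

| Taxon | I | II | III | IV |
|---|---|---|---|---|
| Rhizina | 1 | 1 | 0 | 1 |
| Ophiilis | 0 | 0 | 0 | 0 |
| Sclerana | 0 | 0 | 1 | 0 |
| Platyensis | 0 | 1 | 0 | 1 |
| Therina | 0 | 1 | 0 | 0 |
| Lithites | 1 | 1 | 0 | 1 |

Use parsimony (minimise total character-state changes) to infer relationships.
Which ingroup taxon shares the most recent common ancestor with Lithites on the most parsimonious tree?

Rhizina

Character polarity is set by the outgroup: the derived state is whichever differs from the outgroup's state, so for II the derived state is '0', and for the remaining characters it is '1'.
Only Lithites and Rhizina show the derived state '1' for I, supporting them as a clade.
II (derived state '0') is shared by Ophiilis and Sclerana — a synapomorphy uniting that clade.
III: derived state '1' in Sclerana only — an autapomorphy, so it tells us nothing about relationships among taxa.
Only Lithites, Platyensis, and Rhizina show the derived state '1' for IV, supporting them as a clade.
Most parsimonious ingroup topology: ((Ophiilis,Sclerana),(Platyensis,(Rhizina,Lithites))).
Lithites and Rhizina form a cherry on this tree, so they are sister taxa.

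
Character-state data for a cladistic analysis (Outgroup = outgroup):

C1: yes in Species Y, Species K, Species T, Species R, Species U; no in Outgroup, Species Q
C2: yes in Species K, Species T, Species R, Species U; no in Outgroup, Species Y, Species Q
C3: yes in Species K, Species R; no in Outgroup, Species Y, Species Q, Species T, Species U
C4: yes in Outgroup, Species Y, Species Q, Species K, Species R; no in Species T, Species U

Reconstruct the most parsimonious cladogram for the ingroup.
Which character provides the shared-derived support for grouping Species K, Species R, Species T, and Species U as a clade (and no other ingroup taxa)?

C2

Character polarity is set by the outgroup: the derived state is whichever differs from the outgroup's state, so for C4 the derived state is 'no', and for the remaining characters it is 'yes'.
C1: derived state 'yes' in Species K, Species R, Species T, Species U, and Species Y only — synapomorphy for {Species K, Species R, Species T, Species U, Species Y}.
Only Species K, Species R, Species T, and Species U show the derived state 'yes' for C2, supporting them as a clade.
C3: derived state 'yes' in Species K and Species R only — synapomorphy for {Species K, Species R}.
C4 (derived state 'no') is shared by Species T and Species U — a synapomorphy uniting that clade.
Most parsimonious ingroup topology: ((Species Y,((Species K,Species R),(Species T,Species U))),Species Q).
The clade {Species K, Species R, Species T, Species U} is supported by C2: its derived state 'yes' occurs in exactly those taxa and in no other taxon (including the outgroup).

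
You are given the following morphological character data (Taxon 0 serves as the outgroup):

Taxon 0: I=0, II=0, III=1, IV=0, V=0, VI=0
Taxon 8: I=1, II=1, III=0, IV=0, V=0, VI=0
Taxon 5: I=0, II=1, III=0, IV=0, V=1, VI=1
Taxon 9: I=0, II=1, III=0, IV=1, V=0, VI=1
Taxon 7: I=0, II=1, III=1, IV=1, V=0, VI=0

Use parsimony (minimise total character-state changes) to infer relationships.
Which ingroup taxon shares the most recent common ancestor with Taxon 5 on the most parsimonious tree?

Character polarity is set by the outgroup: the derived state is whichever differs from the outgroup's state, so for III the derived state is '0', and for the remaining characters it is '1'.
I: derived state '1' in Taxon 8 only — an autapomorphy, so it tells us nothing about relationships among taxa.
II (derived state '1') is shared by all ingroup taxa — unites the whole ingroup.
III: derived state '0' in Taxon 5, Taxon 8, and Taxon 9 only — synapomorphy for {Taxon 5, Taxon 8, Taxon 9}.
IV groups Taxon 7 and Taxon 9, which is incompatible with the clades supported by the remaining characters; treating it as convergent (homoplasy) costs fewer steps than any alternative tree.
V: derived state '1' in Taxon 5 only — an autapomorphy, so it tells us nothing about relationships among taxa.
Only Taxon 5 and Taxon 9 show the derived state '1' for VI, supporting them as a clade.
Most parsimonious ingroup topology: ((Taxon 8,(Taxon 5,Taxon 9)),Taxon 7).
Taxon 5 and Taxon 9 form a cherry on this tree, so they are sister taxa.

Taxon 9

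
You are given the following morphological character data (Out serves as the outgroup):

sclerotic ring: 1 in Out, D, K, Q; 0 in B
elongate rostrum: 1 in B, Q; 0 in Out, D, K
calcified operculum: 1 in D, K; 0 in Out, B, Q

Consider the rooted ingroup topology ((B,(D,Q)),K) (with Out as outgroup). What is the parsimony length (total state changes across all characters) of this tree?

5

Map each character onto ((B,(D,Q)),K) (rooted by Out) and count the minimum state changes it requires (Fitch parsimony):
sclerotic ring: 1; elongate rostrum: 2; calcified operculum: 2.
Total tree length = 5.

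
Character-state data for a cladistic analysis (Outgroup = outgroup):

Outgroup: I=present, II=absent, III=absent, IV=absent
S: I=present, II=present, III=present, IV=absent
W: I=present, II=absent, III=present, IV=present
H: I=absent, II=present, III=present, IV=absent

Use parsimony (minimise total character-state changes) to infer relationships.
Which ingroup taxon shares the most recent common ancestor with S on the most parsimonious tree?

Character polarity is set by the outgroup: the derived state is whichever differs from the outgroup's state, so for I the derived state is 'absent', and for the remaining characters it is 'present'.
I (derived state 'absent') is unique to H (autapomorphy; uninformative for grouping).
Only H and S show the derived state 'present' for II, supporting them as a clade.
III (derived state 'present') is shared by all ingroup taxa — unites the whole ingroup.
IV (derived state 'present') is unique to W (autapomorphy; uninformative for grouping).
Most parsimonious ingroup topology: ((S,H),W).
S and H form a cherry on this tree, so they are sister taxa.

H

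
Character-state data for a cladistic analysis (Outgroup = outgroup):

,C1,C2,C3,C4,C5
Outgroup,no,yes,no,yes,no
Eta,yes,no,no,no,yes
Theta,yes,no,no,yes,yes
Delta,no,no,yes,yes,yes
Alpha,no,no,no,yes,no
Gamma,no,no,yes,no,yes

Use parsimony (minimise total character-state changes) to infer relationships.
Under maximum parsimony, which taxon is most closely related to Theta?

Character polarity is set by the outgroup: the derived state is whichever differs from the outgroup's state, so for C2, C4 the derived state is 'no', and for the remaining characters it is 'yes'.
C1 (derived state 'yes') is shared by Eta and Theta — a synapomorphy uniting that clade.
C2 (derived state 'no') is shared by all ingroup taxa — unites the whole ingroup.
Only Delta and Gamma show the derived state 'yes' for C3, supporting them as a clade.
C4 groups Eta and Gamma, which is incompatible with the clades supported by the remaining characters; treating it as convergent (homoplasy) costs fewer steps than any alternative tree.
C5 (derived state 'yes') is shared by Delta, Eta, Gamma, and Theta — a synapomorphy uniting that clade.
Most parsimonious ingroup topology: (((Eta,Theta),(Delta,Gamma)),Alpha).
Theta and Eta form a cherry on this tree, so they are sister taxa.

Eta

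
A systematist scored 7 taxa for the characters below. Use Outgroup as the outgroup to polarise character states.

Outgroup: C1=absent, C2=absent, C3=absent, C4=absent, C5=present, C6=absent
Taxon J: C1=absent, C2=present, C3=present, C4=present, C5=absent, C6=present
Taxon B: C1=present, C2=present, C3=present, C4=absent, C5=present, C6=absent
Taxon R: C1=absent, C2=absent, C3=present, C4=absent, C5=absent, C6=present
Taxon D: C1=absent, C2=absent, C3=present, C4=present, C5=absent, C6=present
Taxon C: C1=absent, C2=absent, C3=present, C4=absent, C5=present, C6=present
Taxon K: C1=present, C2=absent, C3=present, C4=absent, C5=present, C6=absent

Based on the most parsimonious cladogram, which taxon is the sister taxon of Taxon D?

Character polarity is set by the outgroup: the derived state is whichever differs from the outgroup's state, so for C5 the derived state is 'absent', and for the remaining characters it is 'present'.
C1 (derived state 'present') is shared by Taxon B and Taxon K — a synapomorphy uniting that clade.
C2 groups Taxon B and Taxon J, which is incompatible with the clades supported by the remaining characters; treating it as convergent (homoplasy) costs fewer steps than any alternative tree.
All ingroup taxa share the derived state 'present' for C3; it defines the ingroup but does not resolve relationships within it.
C4 (derived state 'present') is shared by Taxon D and Taxon J — a synapomorphy uniting that clade.
Only Taxon D, Taxon J, and Taxon R show the derived state 'absent' for C5, supporting them as a clade.
Only Taxon C, Taxon D, Taxon J, and Taxon R show the derived state 'present' for C6, supporting them as a clade.
Most parsimonious ingroup topology: ((((Taxon J,Taxon D),Taxon R),Taxon C),(Taxon B,Taxon K)).
Taxon D and Taxon J form a cherry on this tree, so they are sister taxa.

Taxon J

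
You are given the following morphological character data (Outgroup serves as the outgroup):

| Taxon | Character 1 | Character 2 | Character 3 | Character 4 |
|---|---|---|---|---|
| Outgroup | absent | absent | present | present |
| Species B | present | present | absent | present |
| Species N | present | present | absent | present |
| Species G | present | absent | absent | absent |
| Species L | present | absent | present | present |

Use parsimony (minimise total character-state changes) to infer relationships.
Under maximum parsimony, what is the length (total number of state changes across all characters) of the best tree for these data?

4

Character polarity is set by the outgroup: the derived state is whichever differs from the outgroup's state, so for Character 3, Character 4 the derived state is 'absent', and for the remaining characters it is 'present'.
Character 1 (derived state 'present') is shared by all ingroup taxa — unites the whole ingroup.
Character 2 (derived state 'present') is shared by Species B and Species N — a synapomorphy uniting that clade.
Character 3 (derived state 'absent') is shared by Species B, Species G, and Species N — a synapomorphy uniting that clade.
Character 4: derived state 'absent' in Species G only — an autapomorphy, so it tells us nothing about relationships among taxa.
Most parsimonious ingroup topology: (((Species B,Species N),Species G),Species L).
Changes per character on this tree: Character 1: 1; Character 2: 1; Character 3: 1; Character 4: 1.
Total = 4.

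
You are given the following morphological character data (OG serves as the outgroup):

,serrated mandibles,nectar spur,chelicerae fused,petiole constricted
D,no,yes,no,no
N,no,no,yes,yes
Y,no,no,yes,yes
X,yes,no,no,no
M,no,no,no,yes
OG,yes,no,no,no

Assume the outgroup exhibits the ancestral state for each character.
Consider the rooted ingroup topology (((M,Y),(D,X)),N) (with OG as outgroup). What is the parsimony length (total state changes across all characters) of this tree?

Map each character onto (((M,Y),(D,X)),N) (rooted by OG) and count the minimum state changes it requires (Fitch parsimony):
serrated mandibles: 2; nectar spur: 1; chelicerae fused: 2; petiole constricted: 2.
Total tree length = 7.

7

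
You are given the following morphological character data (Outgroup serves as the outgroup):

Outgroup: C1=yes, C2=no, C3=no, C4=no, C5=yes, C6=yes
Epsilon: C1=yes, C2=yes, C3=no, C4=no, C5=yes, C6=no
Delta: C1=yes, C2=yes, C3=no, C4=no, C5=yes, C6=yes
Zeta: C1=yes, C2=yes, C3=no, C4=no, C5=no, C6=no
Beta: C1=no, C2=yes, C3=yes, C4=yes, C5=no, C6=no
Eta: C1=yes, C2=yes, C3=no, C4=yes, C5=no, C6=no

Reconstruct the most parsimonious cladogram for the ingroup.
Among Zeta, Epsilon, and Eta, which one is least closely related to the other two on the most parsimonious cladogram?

Epsilon

Character polarity is set by the outgroup: the derived state is whichever differs from the outgroup's state, so for C1, C5, C6 the derived state is 'no', and for the remaining characters it is 'yes'.
C1 (derived state 'no') is unique to Beta (autapomorphy; uninformative for grouping).
All ingroup taxa share the derived state 'yes' for C2; it defines the ingroup but does not resolve relationships within it.
C3 (derived state 'yes') is unique to Beta (autapomorphy; uninformative for grouping).
Only Beta and Eta show the derived state 'yes' for C4, supporting them as a clade.
C5: derived state 'no' in Beta, Eta, and Zeta only — synapomorphy for {Beta, Eta, Zeta}.
Only Beta, Epsilon, Eta, and Zeta show the derived state 'no' for C6, supporting them as a clade.
Most parsimonious ingroup topology: ((Epsilon,(Zeta,(Beta,Eta))),Delta).
Zeta and Eta share a more recent common ancestor with each other than either does with Epsilon, so Epsilon is the least closely related of the three.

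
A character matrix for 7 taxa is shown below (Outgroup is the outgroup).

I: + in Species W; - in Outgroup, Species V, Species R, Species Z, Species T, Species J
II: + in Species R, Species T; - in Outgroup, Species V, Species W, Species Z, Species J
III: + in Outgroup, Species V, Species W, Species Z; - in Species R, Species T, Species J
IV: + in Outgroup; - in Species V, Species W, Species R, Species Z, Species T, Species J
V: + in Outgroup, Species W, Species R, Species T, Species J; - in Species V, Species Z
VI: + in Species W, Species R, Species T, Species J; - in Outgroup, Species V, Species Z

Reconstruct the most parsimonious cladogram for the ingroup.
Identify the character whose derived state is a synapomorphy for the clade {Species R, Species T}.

Character polarity is set by the outgroup: the derived state is whichever differs from the outgroup's state, so for III, IV, V the derived state is '-', and for the remaining characters it is '+'.
I (derived state '+') is unique to Species W (autapomorphy; uninformative for grouping).
II (derived state '+') is shared by Species R and Species T — a synapomorphy uniting that clade.
Only Species J, Species R, and Species T show the derived state '-' for III, supporting them as a clade.
IV (derived state '-') is shared by all ingroup taxa — unites the whole ingroup.
V (derived state '-') is shared by Species V and Species Z — a synapomorphy uniting that clade.
Only Species J, Species R, Species T, and Species W show the derived state '+' for VI, supporting them as a clade.
Most parsimonious ingroup topology: ((Species V,Species Z),(Species W,((Species R,Species T),Species J))).
The clade {Species R, Species T} is supported by II: its derived state '+' occurs in exactly those taxa and in no other taxon (including the outgroup).

II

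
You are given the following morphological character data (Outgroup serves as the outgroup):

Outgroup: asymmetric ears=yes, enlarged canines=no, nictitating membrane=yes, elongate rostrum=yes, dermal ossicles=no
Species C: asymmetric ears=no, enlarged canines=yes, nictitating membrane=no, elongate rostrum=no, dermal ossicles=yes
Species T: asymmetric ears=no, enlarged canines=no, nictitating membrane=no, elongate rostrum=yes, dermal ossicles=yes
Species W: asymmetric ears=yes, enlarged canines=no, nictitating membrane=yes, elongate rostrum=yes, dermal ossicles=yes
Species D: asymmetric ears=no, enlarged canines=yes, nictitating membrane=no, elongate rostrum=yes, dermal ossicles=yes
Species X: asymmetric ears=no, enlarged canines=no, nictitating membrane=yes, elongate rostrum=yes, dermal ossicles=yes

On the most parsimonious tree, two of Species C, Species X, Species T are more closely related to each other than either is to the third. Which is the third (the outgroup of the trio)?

Species X

Character polarity is set by the outgroup: the derived state is whichever differs from the outgroup's state, so for asymmetric ears, nictitating membrane, elongate rostrum the derived state is 'no', and for the remaining characters it is 'yes'.
Only Species C, Species D, Species T, and Species X show the derived state 'no' for asymmetric ears, supporting them as a clade.
enlarged canines (derived state 'yes') is shared by Species C and Species D — a synapomorphy uniting that clade.
nictitating membrane (derived state 'no') is shared by Species C, Species D, and Species T — a synapomorphy uniting that clade.
elongate rostrum (derived state 'no') is unique to Species C (autapomorphy; uninformative for grouping).
All ingroup taxa share the derived state 'yes' for dermal ossicles; it defines the ingroup but does not resolve relationships within it.
Most parsimonious ingroup topology: ((((Species C,Species D),Species T),Species X),Species W).
Species C and Species T share a more recent common ancestor with each other than either does with Species X, so Species X is the least closely related of the three.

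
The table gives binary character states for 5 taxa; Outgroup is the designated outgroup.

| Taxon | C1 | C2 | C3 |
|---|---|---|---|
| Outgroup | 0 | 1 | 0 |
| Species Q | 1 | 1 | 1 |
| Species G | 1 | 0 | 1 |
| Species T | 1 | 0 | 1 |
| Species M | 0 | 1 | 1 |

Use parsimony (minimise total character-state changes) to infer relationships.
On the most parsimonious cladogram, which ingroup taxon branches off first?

Character polarity is set by the outgroup: the derived state is whichever differs from the outgroup's state, so for C2 the derived state is '0', and for the remaining characters it is '1'.
Only Species G, Species Q, and Species T show the derived state '1' for C1, supporting them as a clade.
C2: derived state '0' in Species G and Species T only — synapomorphy for {Species G, Species T}.
C3 (derived state '1') is shared by all ingroup taxa — unites the whole ingroup.
Most parsimonious ingroup topology: ((Species Q,(Species G,Species T)),Species M).
Species M is sister to the clade containing all other ingroup taxa, so it is the earliest-diverging (most basal) ingroup lineage.

Species M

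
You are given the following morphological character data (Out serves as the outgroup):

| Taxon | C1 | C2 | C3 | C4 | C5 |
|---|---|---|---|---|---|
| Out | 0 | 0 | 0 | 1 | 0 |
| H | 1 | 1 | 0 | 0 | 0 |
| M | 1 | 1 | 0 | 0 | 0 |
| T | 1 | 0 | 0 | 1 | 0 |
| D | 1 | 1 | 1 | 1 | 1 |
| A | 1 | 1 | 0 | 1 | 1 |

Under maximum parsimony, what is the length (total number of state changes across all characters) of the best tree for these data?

5

Character polarity is set by the outgroup: the derived state is whichever differs from the outgroup's state, so for C4 the derived state is '0', and for the remaining characters it is '1'.
C1 (derived state '1') is shared by all ingroup taxa — unites the whole ingroup.
C2: derived state '1' in A, D, H, and M only — synapomorphy for {A, D, H, M}.
C3 (derived state '1') is unique to D (autapomorphy; uninformative for grouping).
C4: derived state '0' in H and M only — synapomorphy for {H, M}.
Only A and D show the derived state '1' for C5, supporting them as a clade.
Most parsimonious ingroup topology: (((H,M),(D,A)),T).
Changes per character on this tree: C1: 1; C2: 1; C3: 1; C4: 1; C5: 1.
Total = 5.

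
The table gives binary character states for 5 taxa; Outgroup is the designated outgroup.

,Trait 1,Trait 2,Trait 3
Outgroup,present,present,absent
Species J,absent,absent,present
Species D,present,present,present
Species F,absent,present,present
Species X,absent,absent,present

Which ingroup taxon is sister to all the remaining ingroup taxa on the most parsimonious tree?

Species D

Character polarity is set by the outgroup: the derived state is whichever differs from the outgroup's state, so for Trait 1, Trait 2 the derived state is 'absent', and for the remaining characters it is 'present'.
Trait 1: derived state 'absent' in Species F, Species J, and Species X only — synapomorphy for {Species F, Species J, Species X}.
Trait 2 (derived state 'absent') is shared by Species J and Species X — a synapomorphy uniting that clade.
Trait 3 (derived state 'present') is shared by all ingroup taxa — unites the whole ingroup.
Most parsimonious ingroup topology: (((Species J,Species X),Species F),Species D).
Species D is sister to the clade containing all other ingroup taxa, so it is the earliest-diverging (most basal) ingroup lineage.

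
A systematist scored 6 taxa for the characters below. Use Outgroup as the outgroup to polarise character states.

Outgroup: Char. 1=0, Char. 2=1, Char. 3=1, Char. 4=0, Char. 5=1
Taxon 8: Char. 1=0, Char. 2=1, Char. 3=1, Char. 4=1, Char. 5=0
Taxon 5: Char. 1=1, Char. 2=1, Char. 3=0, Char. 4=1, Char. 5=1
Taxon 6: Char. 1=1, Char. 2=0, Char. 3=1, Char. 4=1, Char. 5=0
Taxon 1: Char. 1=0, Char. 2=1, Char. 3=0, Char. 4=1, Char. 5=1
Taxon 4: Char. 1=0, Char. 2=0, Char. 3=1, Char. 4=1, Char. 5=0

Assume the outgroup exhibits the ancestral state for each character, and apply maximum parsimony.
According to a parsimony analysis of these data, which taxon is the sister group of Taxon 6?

Taxon 4

Character polarity is set by the outgroup: the derived state is whichever differs from the outgroup's state, so for Char. 2, Char. 3, Char. 5 the derived state is '0', and for the remaining characters it is '1'.
Char. 1 (state '1') occurs in Taxon 5 and Taxon 6 but conflicts with the nesting implied by the other characters — most parsimoniously interpreted as homoplasy.
Char. 2 (derived state '0') is shared by Taxon 4 and Taxon 6 — a synapomorphy uniting that clade.
Char. 3 (derived state '0') is shared by Taxon 1 and Taxon 5 — a synapomorphy uniting that clade.
Char. 4 (derived state '1') is shared by all ingroup taxa — unites the whole ingroup.
Char. 5 (derived state '0') is shared by Taxon 4, Taxon 6, and Taxon 8 — a synapomorphy uniting that clade.
Most parsimonious ingroup topology: ((Taxon 8,(Taxon 6,Taxon 4)),(Taxon 5,Taxon 1)).
Taxon 6 and Taxon 4 form a cherry on this tree, so they are sister taxa.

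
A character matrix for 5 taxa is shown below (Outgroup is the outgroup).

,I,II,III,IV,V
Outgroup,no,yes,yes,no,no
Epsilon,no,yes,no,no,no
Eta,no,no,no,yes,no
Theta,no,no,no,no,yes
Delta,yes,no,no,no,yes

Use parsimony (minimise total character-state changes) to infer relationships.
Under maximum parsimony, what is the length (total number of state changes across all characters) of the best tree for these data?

Character polarity is set by the outgroup: the derived state is whichever differs from the outgroup's state, so for II, III the derived state is 'no', and for the remaining characters it is 'yes'.
I: derived state 'yes' in Delta only — an autapomorphy, so it tells us nothing about relationships among taxa.
Only Delta, Eta, and Theta show the derived state 'no' for II, supporting them as a clade.
III (derived state 'no') is shared by all ingroup taxa — unites the whole ingroup.
IV: derived state 'yes' in Eta only — an autapomorphy, so it tells us nothing about relationships among taxa.
V (derived state 'yes') is shared by Delta and Theta — a synapomorphy uniting that clade.
Most parsimonious ingroup topology: (Epsilon,(Eta,(Theta,Delta))).
Changes per character on this tree: I: 1; II: 1; III: 1; IV: 1; V: 1.
Total = 5.

5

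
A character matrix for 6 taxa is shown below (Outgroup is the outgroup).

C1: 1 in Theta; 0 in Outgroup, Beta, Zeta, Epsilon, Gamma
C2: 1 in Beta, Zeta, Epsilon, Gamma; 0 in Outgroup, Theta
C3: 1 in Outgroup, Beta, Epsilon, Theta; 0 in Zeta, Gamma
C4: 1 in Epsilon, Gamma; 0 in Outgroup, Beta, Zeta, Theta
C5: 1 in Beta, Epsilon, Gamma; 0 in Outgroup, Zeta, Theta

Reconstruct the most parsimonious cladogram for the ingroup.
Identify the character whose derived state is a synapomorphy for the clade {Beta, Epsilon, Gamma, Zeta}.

Character polarity is set by the outgroup: the derived state is whichever differs from the outgroup's state, so for C3 the derived state is '0', and for the remaining characters it is '1'.
C1: derived state '1' in Theta only — an autapomorphy, so it tells us nothing about relationships among taxa.
Only Beta, Epsilon, Gamma, and Zeta show the derived state '1' for C2, supporting them as a clade.
C3 (state '0') occurs in Gamma and Zeta but conflicts with the nesting implied by the other characters — most parsimoniously interpreted as homoplasy.
Only Epsilon and Gamma show the derived state '1' for C4, supporting them as a clade.
C5 (derived state '1') is shared by Beta, Epsilon, and Gamma — a synapomorphy uniting that clade.
Most parsimonious ingroup topology: (((Beta,(Epsilon,Gamma)),Zeta),Theta).
The clade {Beta, Epsilon, Gamma, Zeta} is supported by C2: its derived state '1' occurs in exactly those taxa and in no other taxon (including the outgroup).

C2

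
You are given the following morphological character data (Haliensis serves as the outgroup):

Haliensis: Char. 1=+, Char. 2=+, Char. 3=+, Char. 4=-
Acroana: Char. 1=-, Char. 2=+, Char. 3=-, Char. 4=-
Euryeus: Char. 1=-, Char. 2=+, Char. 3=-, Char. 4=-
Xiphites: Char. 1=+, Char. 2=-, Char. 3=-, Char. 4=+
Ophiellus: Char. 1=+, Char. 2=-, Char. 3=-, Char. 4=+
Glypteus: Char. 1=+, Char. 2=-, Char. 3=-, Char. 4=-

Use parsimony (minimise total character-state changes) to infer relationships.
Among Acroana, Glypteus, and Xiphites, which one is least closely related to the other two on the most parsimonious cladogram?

Character polarity is set by the outgroup: the derived state is whichever differs from the outgroup's state, so for Char. 1, Char. 2, Char. 3 the derived state is '-', and for the remaining characters it is '+'.
Char. 1: derived state '-' in Acroana and Euryeus only — synapomorphy for {Acroana, Euryeus}.
Only Glypteus, Ophiellus, and Xiphites show the derived state '-' for Char. 2, supporting them as a clade.
All ingroup taxa share the derived state '-' for Char. 3; it defines the ingroup but does not resolve relationships within it.
Char. 4 (derived state '+') is shared by Ophiellus and Xiphites — a synapomorphy uniting that clade.
Most parsimonious ingroup topology: (((Xiphites,Ophiellus),Glypteus),(Euryeus,Acroana)).
Xiphites and Glypteus share a more recent common ancestor with each other than either does with Acroana, so Acroana is the least closely related of the three.

Acroana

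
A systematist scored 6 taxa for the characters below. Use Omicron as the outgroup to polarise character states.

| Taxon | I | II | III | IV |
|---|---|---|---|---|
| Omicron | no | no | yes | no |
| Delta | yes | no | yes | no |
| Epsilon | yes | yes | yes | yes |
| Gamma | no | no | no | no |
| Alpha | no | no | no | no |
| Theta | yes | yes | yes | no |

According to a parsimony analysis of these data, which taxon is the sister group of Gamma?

Character polarity is set by the outgroup: the derived state is whichever differs from the outgroup's state, so for III the derived state is 'no', and for the remaining characters it is 'yes'.
Only Delta, Epsilon, and Theta show the derived state 'yes' for I, supporting them as a clade.
Only Epsilon and Theta show the derived state 'yes' for II, supporting them as a clade.
Only Alpha and Gamma show the derived state 'no' for III, supporting them as a clade.
IV (derived state 'yes') is unique to Epsilon (autapomorphy; uninformative for grouping).
Most parsimonious ingroup topology: ((Delta,(Epsilon,Theta)),(Gamma,Alpha)).
Gamma and Alpha form a cherry on this tree, so they are sister taxa.

Alpha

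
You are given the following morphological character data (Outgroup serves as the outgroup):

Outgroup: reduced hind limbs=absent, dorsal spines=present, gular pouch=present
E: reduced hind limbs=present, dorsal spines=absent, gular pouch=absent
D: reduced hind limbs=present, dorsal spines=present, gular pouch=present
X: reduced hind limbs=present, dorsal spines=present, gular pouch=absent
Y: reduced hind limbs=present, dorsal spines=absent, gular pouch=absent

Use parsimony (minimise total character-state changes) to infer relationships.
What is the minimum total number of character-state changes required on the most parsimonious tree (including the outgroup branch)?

3

Character polarity is set by the outgroup: the derived state is whichever differs from the outgroup's state, so for dorsal spines, gular pouch the derived state is 'absent', and for the remaining characters it is 'present'.
reduced hind limbs (derived state 'present') is shared by all ingroup taxa — unites the whole ingroup.
dorsal spines: derived state 'absent' in E and Y only — synapomorphy for {E, Y}.
gular pouch (derived state 'absent') is shared by E, X, and Y — a synapomorphy uniting that clade.
Most parsimonious ingroup topology: (((E,Y),X),D).
Changes per character on this tree: reduced hind limbs: 1; dorsal spines: 1; gular pouch: 1.
Total = 3.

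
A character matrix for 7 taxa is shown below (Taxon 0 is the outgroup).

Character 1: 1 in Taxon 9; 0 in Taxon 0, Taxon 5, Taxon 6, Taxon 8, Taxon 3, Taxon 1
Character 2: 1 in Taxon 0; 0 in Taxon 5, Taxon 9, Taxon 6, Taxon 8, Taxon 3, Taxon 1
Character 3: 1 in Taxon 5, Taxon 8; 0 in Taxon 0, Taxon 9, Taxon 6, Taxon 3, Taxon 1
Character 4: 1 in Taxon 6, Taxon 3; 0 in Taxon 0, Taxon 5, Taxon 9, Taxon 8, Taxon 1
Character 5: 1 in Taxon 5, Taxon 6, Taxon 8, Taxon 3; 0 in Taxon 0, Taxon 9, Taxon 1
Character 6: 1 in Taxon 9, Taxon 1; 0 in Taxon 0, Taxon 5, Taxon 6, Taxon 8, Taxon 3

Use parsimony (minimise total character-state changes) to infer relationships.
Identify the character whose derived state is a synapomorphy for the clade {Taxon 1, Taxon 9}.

Character 6

Character polarity is set by the outgroup: the derived state is whichever differs from the outgroup's state, so for Character 2 the derived state is '0', and for the remaining characters it is '1'.
Character 1 (derived state '1') is unique to Taxon 9 (autapomorphy; uninformative for grouping).
Character 2 (derived state '0') is shared by all ingroup taxa — unites the whole ingroup.
Character 3: derived state '1' in Taxon 5 and Taxon 8 only — synapomorphy for {Taxon 5, Taxon 8}.
Character 4 (derived state '1') is shared by Taxon 3 and Taxon 6 — a synapomorphy uniting that clade.
Character 5 (derived state '1') is shared by Taxon 3, Taxon 5, Taxon 6, and Taxon 8 — a synapomorphy uniting that clade.
Character 6: derived state '1' in Taxon 1 and Taxon 9 only — synapomorphy for {Taxon 1, Taxon 9}.
Most parsimonious ingroup topology: (((Taxon 5,Taxon 8),(Taxon 6,Taxon 3)),(Taxon 9,Taxon 1)).
The clade {Taxon 1, Taxon 9} is supported by Character 6: its derived state '1' occurs in exactly those taxa and in no other taxon (including the outgroup).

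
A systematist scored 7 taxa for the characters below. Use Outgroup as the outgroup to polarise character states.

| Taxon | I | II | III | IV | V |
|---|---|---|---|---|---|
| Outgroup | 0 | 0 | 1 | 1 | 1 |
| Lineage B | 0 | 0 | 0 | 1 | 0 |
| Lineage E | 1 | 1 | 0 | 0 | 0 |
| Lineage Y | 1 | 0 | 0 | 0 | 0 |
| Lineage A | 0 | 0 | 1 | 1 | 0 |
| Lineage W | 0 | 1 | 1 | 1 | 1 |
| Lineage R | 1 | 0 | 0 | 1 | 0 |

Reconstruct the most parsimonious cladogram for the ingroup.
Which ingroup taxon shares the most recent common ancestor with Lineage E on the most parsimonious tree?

Lineage Y

Character polarity is set by the outgroup: the derived state is whichever differs from the outgroup's state, so for III, IV, V the derived state is '0', and for the remaining characters it is '1'.
I: derived state '1' in Lineage E, Lineage R, and Lineage Y only — synapomorphy for {Lineage E, Lineage R, Lineage Y}.
II groups Lineage E and Lineage W, which is incompatible with the clades supported by the remaining characters; treating it as convergent (homoplasy) costs fewer steps than any alternative tree.
III (derived state '0') is shared by Lineage B, Lineage E, Lineage R, and Lineage Y — a synapomorphy uniting that clade.
Only Lineage E and Lineage Y show the derived state '0' for IV, supporting them as a clade.
V (derived state '0') is shared by Lineage A, Lineage B, Lineage E, Lineage R, and Lineage Y — a synapomorphy uniting that clade.
Most parsimonious ingroup topology: (((Lineage B,((Lineage E,Lineage Y),Lineage R)),Lineage A),Lineage W).
Lineage E and Lineage Y form a cherry on this tree, so they are sister taxa.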